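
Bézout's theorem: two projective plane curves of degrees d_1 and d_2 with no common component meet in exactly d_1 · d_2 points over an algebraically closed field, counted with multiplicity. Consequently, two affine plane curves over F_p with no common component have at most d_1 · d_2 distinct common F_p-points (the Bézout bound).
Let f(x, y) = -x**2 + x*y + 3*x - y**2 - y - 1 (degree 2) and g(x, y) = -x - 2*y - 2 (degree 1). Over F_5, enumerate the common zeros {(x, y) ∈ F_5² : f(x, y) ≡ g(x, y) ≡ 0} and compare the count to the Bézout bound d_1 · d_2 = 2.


Common zeros: {(1, 1), (2, 3)}; count = 2; Bézout bound = 2.

deg(f) = 2, deg(g) = 1, so Bézout bound = 2.
Scan x ∈ F_5. For each x, list the y ∈ F_5 with f(x, y) ≡ 0 and those with g(x, y) ≡ 0 (mod 5); the common zeros in that column are the intersection.
  x = 0: f ≡ 0 at y ∈ ∅; g ≡ 0 at y ∈ {4}; common: ∅.
  x = 1: f ≡ 0 at y ∈ {1, 4}; g ≡ 0 at y ∈ {1}; common: {1}.
  x = 2: f ≡ 0 at y ∈ {3}; g ≡ 0 at y ∈ {3}; common: {3}.
  x = 3: f ≡ 0 at y ∈ {1}; g ≡ 0 at y ∈ {0}; common: ∅.
  x = 4: f ≡ 0 at y ∈ {0, 3}; g ≡ 0 at y ∈ {2}; common: ∅.
Collecting: common zeros = {(1, 1), (2, 3)}, so the count is 2.
Comparison with the Bézout bound: 2 ≤ 2 = deg(f)·deg(g), as expected for curves with no common component (the bound is attained).


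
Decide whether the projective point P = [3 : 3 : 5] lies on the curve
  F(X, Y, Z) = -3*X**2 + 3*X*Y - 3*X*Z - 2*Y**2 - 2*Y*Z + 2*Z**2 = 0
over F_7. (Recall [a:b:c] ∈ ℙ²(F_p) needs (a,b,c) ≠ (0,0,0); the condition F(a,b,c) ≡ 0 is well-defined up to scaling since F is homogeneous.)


F(3,3,5) ≡ 6 (mod 7); P is NOT on the curve.

Evaluate F(3, 3, 5) term-by-term (mod 7).
  -3*X**2 ↦ -3·9·1·1 = -27
  3*X*Y ↦ 3·3·3·1 = 27
  -3*X*Z ↦ -3·3·1·5 = -45
  -2*Y**2 ↦ -2·1·9·1 = -18
  -2*Y*Z ↦ -2·1·3·5 = -30
  2*Z**2 ↦ 2·1·1·25 = 50
Sum: F(3, 3, 5) = (-27) + (27) + (-45) + (-18) + (-30) + (50) = -43.
Reducing mod 7: -43 ≡ 6 (mod 7).
Since F(a, b, c) ≡ 6 ≠ 0 (mod 7), P does NOT lie on the curve.


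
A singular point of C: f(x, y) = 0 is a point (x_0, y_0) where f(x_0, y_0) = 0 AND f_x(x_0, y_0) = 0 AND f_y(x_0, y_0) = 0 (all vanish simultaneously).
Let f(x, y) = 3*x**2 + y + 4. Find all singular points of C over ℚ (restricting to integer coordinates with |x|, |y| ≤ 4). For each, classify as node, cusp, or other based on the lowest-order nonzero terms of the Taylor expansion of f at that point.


No singular points in the scanned grid; C is smooth there.

Compute partial derivatives:
  f_x = 6*x.
  f_y = 1.
f_y = 1 is a nonzero constant, so f_y never vanishes: no point (x, y) can satisfy f = f_x = f_y = 0. In particular no (x, y) ∈ {−4, ..., 4}² is singular; the curve is smooth.


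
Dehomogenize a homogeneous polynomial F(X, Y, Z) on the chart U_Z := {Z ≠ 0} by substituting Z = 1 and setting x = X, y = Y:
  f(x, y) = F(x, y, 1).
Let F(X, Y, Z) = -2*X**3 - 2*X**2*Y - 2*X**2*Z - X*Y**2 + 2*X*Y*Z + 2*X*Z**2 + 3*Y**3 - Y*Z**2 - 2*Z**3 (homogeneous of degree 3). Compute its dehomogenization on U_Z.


f(x, y) = -2*x**3 - 2*x**2*y - 2*x**2 - x*y**2 + 2*x*y + 2*x + 3*y**3 - y - 2

On U_Z we set Z = 1. Each monomial c·X^i·Y^j·Z^k in F becomes c·x^i·y^j·1^k = c·x^i·y^j.
Substituting Z = 1: F(X, Y, 1) = -2*x**3 - 2*x**2*y - 2*x**2 - x*y**2 + 2*x*y + 2*x + 3*y**3 - y - 2.
Note: deg(f) ≤ deg(F) = 3; strict inequality happens when F is divisible by Z (lost terms).


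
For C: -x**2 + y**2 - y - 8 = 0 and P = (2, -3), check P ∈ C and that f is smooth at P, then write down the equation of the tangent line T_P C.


Tangent line at P: -4*x - 7*y - 13 = 0.

Step 1: f(2, -3) = 0, so P lies on C.
Step 2: partial derivatives
  f_x(x, y) = -2*x, f_y(x, y) = 2*y - 1.
  f_x(P) = -4, f_y(P) = -7 (gradient nonzero, so P is smooth).
Step 3: tangent line at P: -4·(x − 2) + -7·(y − -3) = 0.
Expanding: -4*x - 7*y - 13 = 0.


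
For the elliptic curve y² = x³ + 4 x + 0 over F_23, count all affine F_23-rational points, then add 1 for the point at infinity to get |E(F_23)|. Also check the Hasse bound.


Affine points = {(0, 0), (2, 4), (2, 19), (3, 4), (3, 19), (7, 7), (7, 16), (9, 11), (9, 12), (11, 8), (11, 15), (13, 8), (13, 15), (15, 10), (15, 13), (17, 6), (17, 17), (18, 4), (18, 19), (19, 9), (19, 14), (22, 8), (22, 15)}; affine count = 23; |E(F_23)| = 24.

Discriminant check: Δ ∝ 4a³ + 27b² = 4·4³ + 27·0² = 4·64 + 27·0 ≡ 3 (mod 23). Nonzero ⇒ E is nonsingular.
For each x ∈ F_23, compute rhs = x³ + 4·x + 0 mod 23, then count y ∈ F_23 with y² ≡ rhs.
  x = 0: rhs = 0, matching y values: 0 (1 points).
  x = 1: rhs = 5, matching y values: none (0 points).
  x = 2: rhs = 16, matching y values: 4, 19 (2 points).
  x = 3: rhs = 16, matching y values: 4, 19 (2 points).
  x = 4: rhs = 11, matching y values: none (0 points).
  x = 5: rhs = 7, matching y values: none (0 points).
  x = 6: rhs = 10, matching y values: none (0 points).
  x = 7: rhs = 3, matching y values: 7, 16 (2 points).
  x = 8: rhs = 15, matching y values: none (0 points).
  x = 9: rhs = 6, matching y values: 11, 12 (2 points).
  x = 10: rhs = 5, matching y values: none (0 points).
  x = 11: rhs = 18, matching y values: 8, 15 (2 points).
  x = 12: rhs = 5, matching y values: none (0 points).
  x = 13: rhs = 18, matching y values: 8, 15 (2 points).
  x = 14: rhs = 17, matching y values: none (0 points).
  x = 15: rhs = 8, matching y values: 10, 13 (2 points).
  x = 16: rhs = 20, matching y values: none (0 points).
  x = 17: rhs = 13, matching y values: 6, 17 (2 points).
  x = 18: rhs = 16, matching y values: 4, 19 (2 points).
  x = 19: rhs = 12, matching y values: 9, 14 (2 points).
  x = 20: rhs = 7, matching y values: none (0 points).
  x = 21: rhs = 7, matching y values: none (0 points).
  x = 22: rhs = 18, matching y values: 8, 15 (2 points).
Total affine count: 23.
Full point count |E(F_23)| = 23 + 1 = 24.
Hasse bound: |24 − (23+1)| = |0| = 0 ≤ 2√23 ≈ 9.5917 ✓.


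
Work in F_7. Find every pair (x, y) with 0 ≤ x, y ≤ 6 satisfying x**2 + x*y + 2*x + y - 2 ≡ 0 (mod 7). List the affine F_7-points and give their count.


Affine F_7-points: {(0, 2), (1, 3), (2, 5), (3, 2), (4, 4), (5, 5)}; count = 6.

For each of the 49 pairs (x, y) ∈ F_7², evaluate f(x, y) mod 7. Record the zeros.
  x = 0: [0↦5, 1↦6, 2↦0, 3↦1, 4↦2, 5↦3, 6↦4]  zeros at y ∈ {2}
  x = 1: [0↦1, 1↦3, 2↦5, 3↦0, 4↦2, 5↦4, 6↦6]  zeros at y ∈ {3}
  x = 2: [0↦6, 1↦2, 2↦5, 3↦1, 4↦4, 5↦0, 6↦3]  zeros at y ∈ {5}
  x = 3: [0↦6, 1↦3, 2↦0, 3↦4, 4↦1, 5↦5, 6↦2]  zeros at y ∈ {2}
  x = 4: [0↦1, 1↦6, 2↦4, 3↦2, 4↦0, 5↦5, 6↦3]  zeros at y ∈ {4}
  x = 5: [0↦5, 1↦4, 2↦3, 3↦2, 4↦1, 5↦0, 6↦6]  zeros at y ∈ {5}
  x = 6: [0↦4, 1↦4, 2↦4, 3↦4, 4↦4, 5↦4, 6↦4]  zeros at y ∈ ∅
Collecting zeros: affine points = {(0, 2), (1, 3), (2, 5), (3, 2), (4, 4), (5, 5)}.
Total count |C(F_7)_aff| = 6.


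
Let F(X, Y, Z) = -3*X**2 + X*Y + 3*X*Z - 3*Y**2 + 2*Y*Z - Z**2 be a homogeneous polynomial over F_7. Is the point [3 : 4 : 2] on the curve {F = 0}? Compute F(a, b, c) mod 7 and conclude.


F(3,4,2) ≡ 2 (mod 7); P is NOT on the curve.

Evaluate F(3, 4, 2) term-by-term (mod 7).
  -3*X**2 ↦ -3·9·1·1 = -27
  X*Y ↦ 1·3·4·1 = 12
  3*X*Z ↦ 3·3·1·2 = 18
  -3*Y**2 ↦ -3·1·16·1 = -48
  2*Y*Z ↦ 2·1·4·2 = 16
  -Z**2 ↦ -1·1·1·4 = -4
Sum: F(3, 4, 2) = (-27) + (12) + (18) + (-48) + (16) + (-4) = -33.
Reducing mod 7: -33 ≡ 2 (mod 7).
Since F(a, b, c) ≡ 2 ≠ 0 (mod 7), P does NOT lie on the curve.


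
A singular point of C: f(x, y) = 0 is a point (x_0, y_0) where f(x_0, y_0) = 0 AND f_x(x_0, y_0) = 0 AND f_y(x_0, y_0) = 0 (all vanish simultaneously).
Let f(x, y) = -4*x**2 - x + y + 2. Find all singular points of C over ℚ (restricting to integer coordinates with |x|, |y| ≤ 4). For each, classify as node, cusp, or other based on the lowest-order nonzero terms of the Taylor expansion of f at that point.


No singular points in the scanned grid; C is smooth there.

Compute partial derivatives:
  f_x = -8*x - 1.
  f_y = 1.
f_y = 1 is a nonzero constant, so f_y never vanishes: no point (x, y) can satisfy f = f_x = f_y = 0. In particular no (x, y) ∈ {−4, ..., 4}² is singular; the curve is smooth.


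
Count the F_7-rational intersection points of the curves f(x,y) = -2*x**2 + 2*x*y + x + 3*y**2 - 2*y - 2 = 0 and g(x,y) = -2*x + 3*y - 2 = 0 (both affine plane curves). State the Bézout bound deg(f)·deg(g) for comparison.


Common zeros: {(1, 6), (4, 1)}; count = 2; Bézout bound = 2.

deg(f) = 2, deg(g) = 1, so Bézout bound = 2.
Scan x ∈ F_7. For each x, list the y ∈ F_7 with f(x, y) ≡ 0 and those with g(x, y) ≡ 0 (mod 7); the common zeros in that column are the intersection.
  x = 0: f ≡ 0 at y ∈ {5}; g ≡ 0 at y ∈ {3}; common: ∅.
  x = 1: f ≡ 0 at y ∈ {1, 6}; g ≡ 0 at y ∈ {6}; common: {6}.
  x = 2: f ≡ 0 at y ∈ {5, 6}; g ≡ 0 at y ∈ {2}; common: ∅.
  x = 3: f ≡ 0 at y ∈ ∅; g ≡ 0 at y ∈ {5}; common: ∅.
  x = 4: f ≡ 0 at y ∈ {1, 4}; g ≡ 0 at y ∈ {1}; common: {1}.
  x = 5: f ≡ 0 at y ∈ ∅; g ≡ 0 at y ∈ {4}; common: ∅.
  x = 6: f ≡ 0 at y ∈ ∅; g ≡ 0 at y ∈ {0}; common: ∅.
Collecting: common zeros = {(1, 6), (4, 1)}, so the count is 2.
Comparison with the Bézout bound: 2 ≤ 2 = deg(f)·deg(g), as expected for curves with no common component (the bound is attained).


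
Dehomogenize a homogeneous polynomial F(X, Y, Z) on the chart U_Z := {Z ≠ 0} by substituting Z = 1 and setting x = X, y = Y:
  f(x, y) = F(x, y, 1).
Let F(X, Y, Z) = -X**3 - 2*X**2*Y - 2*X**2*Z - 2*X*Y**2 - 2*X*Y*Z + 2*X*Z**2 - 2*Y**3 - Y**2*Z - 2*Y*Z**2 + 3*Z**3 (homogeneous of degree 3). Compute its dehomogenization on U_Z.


f(x, y) = -x**3 - 2*x**2*y - 2*x**2 - 2*x*y**2 - 2*x*y + 2*x - 2*y**3 - y**2 - 2*y + 3

On U_Z we set Z = 1. Each monomial c·X^i·Y^j·Z^k in F becomes c·x^i·y^j·1^k = c·x^i·y^j.
Substituting Z = 1: F(X, Y, 1) = -x**3 - 2*x**2*y - 2*x**2 - 2*x*y**2 - 2*x*y + 2*x - 2*y**3 - y**2 - 2*y + 3.
Note: deg(f) ≤ deg(F) = 3; strict inequality happens when F is divisible by Z (lost terms).


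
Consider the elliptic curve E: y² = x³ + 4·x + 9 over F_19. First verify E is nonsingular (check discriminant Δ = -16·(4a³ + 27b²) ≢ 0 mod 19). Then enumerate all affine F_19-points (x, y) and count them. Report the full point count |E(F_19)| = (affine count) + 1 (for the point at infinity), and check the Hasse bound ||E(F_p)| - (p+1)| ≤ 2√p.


Affine points = {(0, 3), (0, 16), (2, 5), (2, 14), (7, 0), (10, 2), (10, 17), (11, 4), (11, 15), (13, 4), (13, 15), (14, 4), (14, 15), (15, 9), (15, 10), (18, 2), (18, 17)}; affine count = 17; |E(F_19)| = 18.

Discriminant check: Δ ∝ 4a³ + 27b² = 4·4³ + 27·9² = 4·64 + 27·81 ≡ 11 (mod 19). Nonzero ⇒ E is nonsingular.
For each x ∈ F_19, compute rhs = x³ + 4·x + 9 mod 19, then count y ∈ F_19 with y² ≡ rhs.
  x = 0: rhs = 9, matching y values: 3, 16 (2 points).
  x = 1: rhs = 14, matching y values: none (0 points).
  x = 2: rhs = 6, matching y values: 5, 14 (2 points).
  x = 3: rhs = 10, matching y values: none (0 points).
  x = 4: rhs = 13, matching y values: none (0 points).
  x = 5: rhs = 2, matching y values: none (0 points).
  x = 6: rhs = 2, matching y values: none (0 points).
  x = 7: rhs = 0, matching y values: 0 (1 points).
  x = 8: rhs = 2, matching y values: none (0 points).
  x = 9: rhs = 14, matching y values: none (0 points).
  x = 10: rhs = 4, matching y values: 2, 17 (2 points).
  x = 11: rhs = 16, matching y values: 4, 15 (2 points).
  x = 12: rhs = 18, matching y values: none (0 points).
  x = 13: rhs = 16, matching y values: 4, 15 (2 points).
  x = 14: rhs = 16, matching y values: 4, 15 (2 points).
  x = 15: rhs = 5, matching y values: 9, 10 (2 points).
  x = 16: rhs = 8, matching y values: none (0 points).
  x = 17: rhs = 12, matching y values: none (0 points).
  x = 18: rhs = 4, matching y values: 2, 17 (2 points).
Total affine count: 17.
Full point count |E(F_19)| = 17 + 1 = 18.
Hasse bound: |18 − (19+1)| = |-2| = 2 ≤ 2√19 ≈ 8.7178 ✓.


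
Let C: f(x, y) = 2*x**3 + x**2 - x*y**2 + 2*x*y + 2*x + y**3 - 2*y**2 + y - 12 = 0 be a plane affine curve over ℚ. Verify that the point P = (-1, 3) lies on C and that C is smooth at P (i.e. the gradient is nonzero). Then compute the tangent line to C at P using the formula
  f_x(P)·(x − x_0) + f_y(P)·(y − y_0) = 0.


Tangent line at P: 3*x + 20*y - 57 = 0.

Step 1: f(-1, 3) = 0, so P lies on C.
Step 2: partial derivatives
  f_x(x, y) = 6*x**2 + 2*x - y**2 + 2*y + 2, f_y(x, y) = -2*x*y + 2*x + 3*y**2 - 4*y + 1.
  f_x(P) = 3, f_y(P) = 20 (gradient nonzero, so P is smooth).
Step 3: tangent line at P: 3·(x − -1) + 20·(y − 3) = 0.
Expanding: 3*x + 20*y - 57 = 0.


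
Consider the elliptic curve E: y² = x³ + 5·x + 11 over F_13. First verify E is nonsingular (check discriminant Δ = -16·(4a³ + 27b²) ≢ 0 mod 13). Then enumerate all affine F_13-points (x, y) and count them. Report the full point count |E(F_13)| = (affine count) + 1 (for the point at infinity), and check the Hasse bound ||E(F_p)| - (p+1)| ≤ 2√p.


Affine points = {(1, 2), (1, 11), (2, 4), (2, 9), (3, 1), (3, 12), (4, 2), (4, 11), (6, 6), (6, 7), (7, 5), (7, 8), (8, 2), (8, 11)}; affine count = 14; |E(F_13)| = 15.

Discriminant check: Δ ∝ 4a³ + 27b² = 4·5³ + 27·11² = 4·125 + 27·121 ≡ 10 (mod 13). Nonzero ⇒ E is nonsingular.
For each x ∈ F_13, compute rhs = x³ + 5·x + 11 mod 13, then count y ∈ F_13 with y² ≡ rhs.
  x = 0: rhs = 11, matching y values: none (0 points).
  x = 1: rhs = 4, matching y values: 2, 11 (2 points).
  x = 2: rhs = 3, matching y values: 4, 9 (2 points).
  x = 3: rhs = 1, matching y values: 1, 12 (2 points).
  x = 4: rhs = 4, matching y values: 2, 11 (2 points).
  x = 5: rhs = 5, matching y values: none (0 points).
  x = 6: rhs = 10, matching y values: 6, 7 (2 points).
  x = 7: rhs = 12, matching y values: 5, 8 (2 points).
  x = 8: rhs = 4, matching y values: 2, 11 (2 points).
  x = 9: rhs = 5, matching y values: none (0 points).
  x = 10: rhs = 8, matching y values: none (0 points).
  x = 11: rhs = 6, matching y values: none (0 points).
  x = 12: rhs = 5, matching y values: none (0 points).
Total affine count: 14.
Full point count |E(F_13)| = 14 + 1 = 15.
Hasse bound: |15 − (13+1)| = |1| = 1 ≤ 2√13 ≈ 7.2111 ✓.


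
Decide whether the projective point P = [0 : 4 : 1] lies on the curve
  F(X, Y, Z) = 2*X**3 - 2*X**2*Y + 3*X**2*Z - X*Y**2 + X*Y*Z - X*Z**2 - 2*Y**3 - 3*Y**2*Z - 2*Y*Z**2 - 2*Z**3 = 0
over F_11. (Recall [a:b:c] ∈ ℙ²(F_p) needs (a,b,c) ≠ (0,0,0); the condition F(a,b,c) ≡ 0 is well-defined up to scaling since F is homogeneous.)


F(0,4,1) ≡ 1 (mod 11); P is NOT on the curve.

Evaluate F(0, 4, 1) term-by-term (mod 11).
  2*X**3 ↦ 2·0·1·1 = 0
  -2*X**2*Y ↦ -2·0·4·1 = 0
  3*X**2*Z ↦ 3·0·1·1 = 0
  -X*Y**2 ↦ -1·0·16·1 = 0
  X*Y*Z ↦ 1·0·4·1 = 0
  -X*Z**2 ↦ -1·0·1·1 = 0
  -2*Y**3 ↦ -2·1·64·1 = -128
  -3*Y**2*Z ↦ -3·1·16·1 = -48
  -2*Y*Z**2 ↦ -2·1·4·1 = -8
  -2*Z**3 ↦ -2·1·1·1 = -2
Sum: F(0, 4, 1) = (0) + (0) + (0) + (0) + (0) + (0) + (-128) + (-48) + (-8) + (-2) = -186.
Reducing mod 11: -186 ≡ 1 (mod 11).
Since F(a, b, c) ≡ 1 ≠ 0 (mod 11), P does NOT lie on the curve.


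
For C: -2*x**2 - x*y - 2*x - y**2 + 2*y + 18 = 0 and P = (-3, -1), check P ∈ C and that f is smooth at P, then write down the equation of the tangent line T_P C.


Tangent line at P: 11*x + 7*y + 40 = 0.

Step 1: f(-3, -1) = 0, so P lies on C.
Step 2: partial derivatives
  f_x(x, y) = -4*x - y - 2, f_y(x, y) = -x - 2*y + 2.
  f_x(P) = 11, f_y(P) = 7 (gradient nonzero, so P is smooth).
Step 3: tangent line at P: 11·(x − -3) + 7·(y − -1) = 0.
Expanding: 11*x + 7*y + 40 = 0.


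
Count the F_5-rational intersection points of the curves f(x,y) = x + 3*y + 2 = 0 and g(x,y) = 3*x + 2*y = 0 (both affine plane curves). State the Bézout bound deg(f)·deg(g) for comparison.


Common zeros: {(2, 2)}; count = 1; Bézout bound = 1.

deg(f) = 1, deg(g) = 1, so Bézout bound = 1.
Scan x ∈ F_5. For each x, list the y ∈ F_5 with f(x, y) ≡ 0 and those with g(x, y) ≡ 0 (mod 5); the common zeros in that column are the intersection.
  x = 0: f ≡ 0 at y ∈ {1}; g ≡ 0 at y ∈ {0}; common: ∅.
  x = 1: f ≡ 0 at y ∈ {4}; g ≡ 0 at y ∈ {1}; common: ∅.
  x = 2: f ≡ 0 at y ∈ {2}; g ≡ 0 at y ∈ {2}; common: {2}.
  x = 3: f ≡ 0 at y ∈ {0}; g ≡ 0 at y ∈ {3}; common: ∅.
  x = 4: f ≡ 0 at y ∈ {3}; g ≡ 0 at y ∈ {4}; common: ∅.
Collecting: common zeros = {(2, 2)}, so the count is 1.
Comparison with the Bézout bound: 1 ≤ 1 = deg(f)·deg(g), as expected for curves with no common component (the bound is attained).


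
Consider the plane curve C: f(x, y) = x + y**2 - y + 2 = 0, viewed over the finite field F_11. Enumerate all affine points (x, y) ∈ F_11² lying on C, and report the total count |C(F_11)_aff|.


Affine F_11-points: {(0, 5), (0, 7), (1, 6), (3, 3), (3, 9), (7, 2), (7, 10), (8, 4), (8, 8), (9, 0), (9, 1)}; count = 11.

For each of the 121 pairs (x, y) ∈ F_11², evaluate f(x, y) mod 11. Record the zeros.
  x = 0: [0↦2, 1↦2, 2↦4, 3↦8, 4↦3, 5↦0, 6↦10, 7↦0, 8↦3, 9↦8, 10↦4]  zeros at y ∈ {5, 7}
  x = 1: [0↦3, 1↦3, 2↦5, 3↦9, 4↦4, 5↦1, 6↦0, 7↦1, 8↦4, 9↦9, 10↦5]  zeros at y ∈ {6}
  x = 2: [0↦4, 1↦4, 2↦6, 3↦10, 4↦5, 5↦2, 6↦1, 7↦2, 8↦5, 9↦10, 10↦6]  zeros at y ∈ ∅
  x = 3: [0↦5, 1↦5, 2↦7, 3↦0, 4↦6, 5↦3, 6↦2, 7↦3, 8↦6, 9↦0, 10↦7]  zeros at y ∈ {3, 9}
  x = 4: [0↦6, 1↦6, 2↦8, 3↦1, 4↦7, 5↦4, 6↦3, 7↦4, 8↦7, 9↦1, 10↦8]  zeros at y ∈ ∅
  x = 5: [0↦7, 1↦7, 2↦9, 3↦2, 4↦8, 5↦5, 6↦4, 7↦5, 8↦8, 9↦2, 10↦9]  zeros at y ∈ ∅
  x = 6: [0↦8, 1↦8, 2↦10, 3↦3, 4↦9, 5↦6, 6↦5, 7↦6, 8↦9, 9↦3, 10↦10]  zeros at y ∈ ∅
  x = 7: [0↦9, 1↦9, 2↦0, 3↦4, 4↦10, 5↦7, 6↦6, 7↦7, 8↦10, 9↦4, 10↦0]  zeros at y ∈ {2, 10}
  x = 8: [0↦10, 1↦10, 2↦1, 3↦5, 4↦0, 5↦8, 6↦7, 7↦8, 8↦0, 9↦5, 10↦1]  zeros at y ∈ {4, 8}
  x = 9: [0↦0, 1↦0, 2↦2, 3↦6, 4↦1, 5↦9, 6↦8, 7↦9, 8↦1, 9↦6, 10↦2]  zeros at y ∈ {0, 1}
  x = 10: [0↦1, 1↦1, 2↦3, 3↦7, 4↦2, 5↦10, 6↦9, 7↦10, 8↦2, 9↦7, 10↦3]  zeros at y ∈ ∅
Collecting zeros: affine points = {(0, 5), (0, 7), (1, 6), (3, 3), (3, 9), (7, 2), (7, 10), (8, 4), (8, 8), (9, 0), (9, 1)}.
Total count |C(F_11)_aff| = 11.


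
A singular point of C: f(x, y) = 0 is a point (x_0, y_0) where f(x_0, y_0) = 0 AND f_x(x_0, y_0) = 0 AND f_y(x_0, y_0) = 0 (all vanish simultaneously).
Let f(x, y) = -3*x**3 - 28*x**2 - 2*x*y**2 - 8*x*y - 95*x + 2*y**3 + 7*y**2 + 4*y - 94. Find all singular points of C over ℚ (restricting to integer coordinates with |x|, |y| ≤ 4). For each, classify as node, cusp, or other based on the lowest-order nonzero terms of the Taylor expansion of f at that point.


Singular points: {(-3, -2)}; classification: node.

Compute partial derivatives:
  f_x = -9*x**2 - 56*x - 2*y**2 - 8*y - 95.
  f_y = -4*x*y - 8*x + 6*y**2 + 14*y + 4.
Scan x_0 ∈ {−4, ..., 4}. For each x_0, f_y(x_0, y) is a polynomial in y; find its integer roots y ∈ {−4, ..., 4}, then test f_x and f at those candidates.
  x = -4: f_y(-4, y) = 6*y**2 + 30*y + 36; vanishes at y ∈ {-3, -2}. (-4, -3): f_x = -9 ≠ 0; (-4, -2): f_x = -7 ≠ 0.
  x = -3: f_y(-3, y) = 6*y**2 + 26*y + 28; vanishes at y ∈ {-2}. (-3, -2): f_x = 0, f = 0 — SINGULAR.
  x = -2: f_y(-2, y) = 6*y**2 + 22*y + 20; vanishes at y ∈ {-2}. (-2, -2): f_x = -11 ≠ 0.
  x = -1: f_y(-1, y) = 6*y**2 + 18*y + 12; vanishes at y ∈ {-2, -1}. (-1, -2): f_x = -40 ≠ 0; (-1, -1): f_x = -42 ≠ 0.
  x = 0: f_y(0, y) = 6*y**2 + 14*y + 4; vanishes at y ∈ {-2}. (0, -2): f_x = -87 ≠ 0.
  x = 1: f_y(1, y) = 6*y**2 + 10*y - 4; vanishes at y ∈ {-2}. (1, -2): f_x = -152 ≠ 0.
  x = 2: f_y(2, y) = 6*y**2 + 6*y - 12; vanishes at y ∈ {-2, 1}. (2, -2): f_x = -235 ≠ 0; (2, 1): f_x = -253 ≠ 0.
  x = 3: f_y(3, y) = 6*y**2 + 2*y - 20; vanishes at y ∈ {-2}. (3, -2): f_x = -336 ≠ 0.
  x = 4: f_y(4, y) = 6*y**2 - 2*y - 28; vanishes at y ∈ {-2}. (4, -2): f_x = -455 ≠ 0.
Only singular point on the grid: (-3, -2).
Classify: substitute x = -3 + u, y = -2 + v and expand: f = -3*u**3 - u**2 - 2*u*v**2 + 2*v**3 + v**2.
No constant or linear terms (consistent with a singular point). Quadratic part: -u**2 + v**2. Cubic part: -3*u**3 - 2*u*v**2 + 2*v**3.
The quadratic part v**2 - u**2 = (v − u)(v + u) splits into two distinct linear factors, so there are two distinct tangent lines y − -2 = ±(x − -3) — this is a node (ordinary double point).
Classification: node.


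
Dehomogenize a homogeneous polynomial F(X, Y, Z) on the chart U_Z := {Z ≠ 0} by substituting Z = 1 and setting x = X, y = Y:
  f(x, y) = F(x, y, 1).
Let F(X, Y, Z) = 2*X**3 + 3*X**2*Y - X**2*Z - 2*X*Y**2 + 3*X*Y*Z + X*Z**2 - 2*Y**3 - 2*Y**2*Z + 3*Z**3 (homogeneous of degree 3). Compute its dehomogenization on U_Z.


f(x, y) = 2*x**3 + 3*x**2*y - x**2 - 2*x*y**2 + 3*x*y + x - 2*y**3 - 2*y**2 + 3

On U_Z we set Z = 1. Each monomial c·X^i·Y^j·Z^k in F becomes c·x^i·y^j·1^k = c·x^i·y^j.
Substituting Z = 1: F(X, Y, 1) = 2*x**3 + 3*x**2*y - x**2 - 2*x*y**2 + 3*x*y + x - 2*y**3 - 2*y**2 + 3.
Note: deg(f) ≤ deg(F) = 3; strict inequality happens when F is divisible by Z (lost terms).


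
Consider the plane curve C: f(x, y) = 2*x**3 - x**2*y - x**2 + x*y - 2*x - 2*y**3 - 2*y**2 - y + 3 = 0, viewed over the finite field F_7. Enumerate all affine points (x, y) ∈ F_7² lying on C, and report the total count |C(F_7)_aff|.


Affine F_7-points: {(0, 4), (2, 3), (2, 4), (2, 6), (3, 0), (3, 6), (4, 4), (6, 2)}; count = 8.

For each of the 49 pairs (x, y) ∈ F_7², evaluate f(x, y) mod 7. Record the zeros.
  x = 0: [0↦3, 1↦5, 2↦5, 3↦5, 4↦0, 5↦6, 6↦4]  zeros at y ∈ {4}
  x = 1: [0↦2, 1↦4, 2↦4, 3↦4, 4↦6, 5↦5, 6↦3]  zeros at y ∈ ∅
  x = 2: [0↦4, 1↦4, 2↦2, 3↦0, 4↦0, 5↦4, 6↦0]  zeros at y ∈ {3, 4, 6}
  x = 3: [0↦0, 1↦3, 2↦4, 3↦5, 4↦1, 5↦1, 6↦0]  zeros at y ∈ {0, 6}
  x = 4: [0↦2, 1↦6, 2↦1, 3↦3, 4↦0, 5↦1, 6↦1]  zeros at y ∈ {4}
  x = 5: [0↦1, 1↦4, 2↦5, 3↦6, 4↦2, 5↦2, 6↦1]  zeros at y ∈ ∅
  x = 6: [0↦2, 1↦2, 2↦0, 3↦5, 4↦5, 5↦2, 6↦5]  zeros at y ∈ {2}
Collecting zeros: affine points = {(0, 4), (2, 3), (2, 4), (2, 6), (3, 0), (3, 6), (4, 4), (6, 2)}.
Total count |C(F_7)_aff| = 8.


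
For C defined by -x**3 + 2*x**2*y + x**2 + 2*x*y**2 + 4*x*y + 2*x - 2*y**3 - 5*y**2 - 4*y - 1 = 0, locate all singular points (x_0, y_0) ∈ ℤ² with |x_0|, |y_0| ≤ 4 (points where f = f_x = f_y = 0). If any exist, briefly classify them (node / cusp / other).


Singular points: {(0, -1)}; classification: node.

Compute partial derivatives:
  f_x = -3*x**2 + 4*x*y + 2*x + 2*y**2 + 4*y + 2.
  f_y = 2*x**2 + 4*x*y + 4*x - 6*y**2 - 10*y - 4.
Scan x_0 ∈ {−4, ..., 4}. For each x_0, f_y(x_0, y) is a polynomial in y; find its integer roots y ∈ {−4, ..., 4}, then test f_x and f at those candidates.
  x = -4: f_y(-4, y) = -6*y**2 - 26*y + 12; no integer root y with |y| ≤ 4.
  x = -3: f_y(-3, y) = -6*y**2 - 22*y + 2; no integer root y with |y| ≤ 4.
  x = -2: f_y(-2, y) = -6*y**2 - 18*y - 4; no integer root y with |y| ≤ 4.
  x = -1: f_y(-1, y) = -6*y**2 - 14*y - 6; no integer root y with |y| ≤ 4.
  x = 0: f_y(0, y) = -6*y**2 - 10*y - 4; vanishes at y ∈ {-1}. (0, -1): f_x = 0, f = 0 — SINGULAR.
  x = 1: f_y(1, y) = -6*y**2 - 6*y + 2; no integer root y with |y| ≤ 4.
  x = 2: f_y(2, y) = -6*y**2 - 2*y + 12; no integer root y with |y| ≤ 4.
  x = 3: f_y(3, y) = -6*y**2 + 2*y + 26; no integer root y with |y| ≤ 4.
  x = 4: f_y(4, y) = -6*y**2 + 6*y + 44; no integer root y with |y| ≤ 4.
Only singular point on the grid: (0, -1).
Classify: substitute x = 0 + u, y = -1 + v and expand: f = -u**3 + 2*u**2*v - u**2 + 2*u*v**2 - 2*v**3 + v**2.
No constant or linear terms (consistent with a singular point). Quadratic part: -u**2 + v**2. Cubic part: -u**3 + 2*u**2*v + 2*u*v**2 - 2*v**3.
The quadratic part v**2 - u**2 = (v − u)(v + u) splits into two distinct linear factors, so there are two distinct tangent lines y − -1 = ±(x − 0) — this is a node (ordinary double point).
Classification: node.


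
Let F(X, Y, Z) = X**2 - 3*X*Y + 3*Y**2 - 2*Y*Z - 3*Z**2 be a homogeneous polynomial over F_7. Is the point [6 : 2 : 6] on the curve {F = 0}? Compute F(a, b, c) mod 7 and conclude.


F(6,2,6) ≡ 6 (mod 7); P is NOT on the curve.

Evaluate F(6, 2, 6) term-by-term (mod 7).
  X**2 ↦ 1·36·1·1 = 36
  -3*X*Y ↦ -3·6·2·1 = -36
  3*Y**2 ↦ 3·1·4·1 = 12
  -2*Y*Z ↦ -2·1·2·6 = -24
  -3*Z**2 ↦ -3·1·1·36 = -108
Sum: F(6, 2, 6) = (36) + (-36) + (12) + (-24) + (-108) = -120.
Reducing mod 7: -120 ≡ 6 (mod 7).
Since F(a, b, c) ≡ 6 ≠ 0 (mod 7), P does NOT lie on the curve.


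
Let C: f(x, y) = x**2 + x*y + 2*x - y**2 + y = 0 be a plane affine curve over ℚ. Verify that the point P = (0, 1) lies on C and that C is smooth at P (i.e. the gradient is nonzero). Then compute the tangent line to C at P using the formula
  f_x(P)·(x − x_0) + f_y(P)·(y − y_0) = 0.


Tangent line at P: 3*x - y + 1 = 0.

Step 1: f(0, 1) = 0, so P lies on C.
Step 2: partial derivatives
  f_x(x, y) = 2*x + y + 2, f_y(x, y) = x - 2*y + 1.
  f_x(P) = 3, f_y(P) = -1 (gradient nonzero, so P is smooth).
Step 3: tangent line at P: 3·(x − 0) + -1·(y − 1) = 0.
Expanding: 3*x - y + 1 = 0.


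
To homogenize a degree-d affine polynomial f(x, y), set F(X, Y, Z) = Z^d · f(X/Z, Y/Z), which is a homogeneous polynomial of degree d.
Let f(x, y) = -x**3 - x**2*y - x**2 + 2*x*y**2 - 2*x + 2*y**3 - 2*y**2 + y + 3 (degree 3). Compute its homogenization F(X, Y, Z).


F(X, Y, Z) = -X**3 - X**2*Y - X**2*Z + 2*X*Y**2 - 2*X*Z**2 + 2*Y**3 - 2*Y**2*Z + Y*Z**2 + 3*Z**3

deg(f) = 3.
Substitute x = X/Z, y = Y/Z into f, then multiply by Z^3.
  monomial -1·x^3·y^0 ↦ -1·X^3·Y^0·Z^0.
  monomial -1·x^2·y^1 ↦ -1·X^2·Y^1·Z^0.
  monomial -1·x^2·y^0 ↦ -1·X^2·Y^0·Z^1.
  monomial 2·x^1·y^2 ↦ 2·X^1·Y^2·Z^0.
  monomial -2·x^1·y^0 ↦ -2·X^1·Y^0·Z^2.
  monomial 2·x^0·y^3 ↦ 2·X^0·Y^3·Z^0.
  monomial -2·x^0·y^2 ↦ -2·X^0·Y^2·Z^1.
  monomial 1·x^0·y^1 ↦ 1·X^0·Y^1·Z^2.
  monomial 3·x^0·y^0 ↦ 3·X^0·Y^0·Z^3.
Collecting: F(X, Y, Z) = -X**3 - X**2*Y - X**2*Z + 2*X*Y**2 - 2*X*Z**2 + 2*Y**3 - 2*Y**2*Z + Y*Z**2 + 3*Z**3.


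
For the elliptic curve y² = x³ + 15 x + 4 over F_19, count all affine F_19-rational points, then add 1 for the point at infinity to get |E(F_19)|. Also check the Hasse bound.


Affine points = {(0, 2), (0, 17), (1, 1), (1, 18), (2, 2), (2, 17), (3, 0), (6, 5), (6, 14), (8, 3), (8, 16), (17, 2), (17, 17), (18, 8), (18, 11)}; affine count = 15; |E(F_19)| = 16.

Discriminant check: Δ ∝ 4a³ + 27b² = 4·15³ + 27·4² = 4·3375 + 27·16 ≡ 5 (mod 19). Nonzero ⇒ E is nonsingular.
For each x ∈ F_19, compute rhs = x³ + 15·x + 4 mod 19, then count y ∈ F_19 with y² ≡ rhs.
  x = 0: rhs = 4, matching y values: 2, 17 (2 points).
  x = 1: rhs = 1, matching y values: 1, 18 (2 points).
  x = 2: rhs = 4, matching y values: 2, 17 (2 points).
  x = 3: rhs = 0, matching y values: 0 (1 points).
  x = 4: rhs = 14, matching y values: none (0 points).
  x = 5: rhs = 14, matching y values: none (0 points).
  x = 6: rhs = 6, matching y values: 5, 14 (2 points).
  x = 7: rhs = 15, matching y values: none (0 points).
  x = 8: rhs = 9, matching y values: 3, 16 (2 points).
  x = 9: rhs = 13, matching y values: none (0 points).
  x = 10: rhs = 14, matching y values: none (0 points).
  x = 11: rhs = 18, matching y values: none (0 points).
  x = 12: rhs = 12, matching y values: none (0 points).
  x = 13: rhs = 2, matching y values: none (0 points).
  x = 14: rhs = 13, matching y values: none (0 points).
  x = 15: rhs = 13, matching y values: none (0 points).
  x = 16: rhs = 8, matching y values: none (0 points).
  x = 17: rhs = 4, matching y values: 2, 17 (2 points).
  x = 18: rhs = 7, matching y values: 8, 11 (2 points).
Total affine count: 15.
Full point count |E(F_19)| = 15 + 1 = 16.
Hasse bound: |16 − (19+1)| = |-4| = 4 ≤ 2√19 ≈ 8.7178 ✓.


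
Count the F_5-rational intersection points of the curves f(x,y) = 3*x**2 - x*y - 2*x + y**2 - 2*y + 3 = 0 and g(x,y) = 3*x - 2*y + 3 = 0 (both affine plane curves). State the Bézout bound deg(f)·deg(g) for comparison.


Common zeros: {(3, 1)}; count = 1; Bézout bound = 2.

deg(f) = 2, deg(g) = 1, so Bézout bound = 2.
Scan x ∈ F_5. For each x, list the y ∈ F_5 with f(x, y) ≡ 0 and those with g(x, y) ≡ 0 (mod 5); the common zeros in that column are the intersection.
  x = 0: f ≡ 0 at y ∈ ∅; g ≡ 0 at y ∈ {4}; common: ∅.
  x = 1: f ≡ 0 at y ∈ ∅; g ≡ 0 at y ∈ {3}; common: ∅.
  x = 2: f ≡ 0 at y ∈ ∅; g ≡ 0 at y ∈ {2}; common: ∅.
  x = 3: f ≡ 0 at y ∈ {1, 4}; g ≡ 0 at y ∈ {1}; common: {1}.
  x = 4: f ≡ 0 at y ∈ {2, 4}; g ≡ 0 at y ∈ {0}; common: ∅.
Collecting: common zeros = {(3, 1)}, so the count is 1.
Comparison with the Bézout bound: 1 ≤ 2 = deg(f)·deg(g), as expected for curves with no common component (the affine F_5-count falls short of the bound because intersections may lie at infinity, over extension fields, or carry multiplicity).


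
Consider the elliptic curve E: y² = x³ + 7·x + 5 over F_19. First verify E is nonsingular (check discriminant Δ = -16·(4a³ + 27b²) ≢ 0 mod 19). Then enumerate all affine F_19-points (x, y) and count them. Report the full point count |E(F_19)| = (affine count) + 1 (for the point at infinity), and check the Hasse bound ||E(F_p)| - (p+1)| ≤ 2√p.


Affine points = {(0, 9), (0, 10), (6, 4), (6, 15), (7, 6), (7, 13), (10, 7), (10, 12), (11, 8), (11, 11), (14, 4), (14, 15), (18, 4), (18, 15)}; affine count = 14; |E(F_19)| = 15.

Discriminant check: Δ ∝ 4a³ + 27b² = 4·7³ + 27·5² = 4·343 + 27·25 ≡ 14 (mod 19). Nonzero ⇒ E is nonsingular.
For each x ∈ F_19, compute rhs = x³ + 7·x + 5 mod 19, then count y ∈ F_19 with y² ≡ rhs.
  x = 0: rhs = 5, matching y values: 9, 10 (2 points).
  x = 1: rhs = 13, matching y values: none (0 points).
  x = 2: rhs = 8, matching y values: none (0 points).
  x = 3: rhs = 15, matching y values: none (0 points).
  x = 4: rhs = 2, matching y values: none (0 points).
  x = 5: rhs = 13, matching y values: none (0 points).
  x = 6: rhs = 16, matching y values: 4, 15 (2 points).
  x = 7: rhs = 17, matching y values: 6, 13 (2 points).
  x = 8: rhs = 3, matching y values: none (0 points).
  x = 9: rhs = 18, matching y values: none (0 points).
  x = 10: rhs = 11, matching y values: 7, 12 (2 points).
  x = 11: rhs = 7, matching y values: 8, 11 (2 points).
  x = 12: rhs = 12, matching y values: none (0 points).
  x = 13: rhs = 13, matching y values: none (0 points).
  x = 14: rhs = 16, matching y values: 4, 15 (2 points).
  x = 15: rhs = 8, matching y values: none (0 points).
  x = 16: rhs = 14, matching y values: none (0 points).
  x = 17: rhs = 2, matching y values: none (0 points).
  x = 18: rhs = 16, matching y values: 4, 15 (2 points).
Total affine count: 14.
Full point count |E(F_19)| = 14 + 1 = 15.
Hasse bound: |15 − (19+1)| = |-5| = 5 ≤ 2√19 ≈ 8.7178 ✓.


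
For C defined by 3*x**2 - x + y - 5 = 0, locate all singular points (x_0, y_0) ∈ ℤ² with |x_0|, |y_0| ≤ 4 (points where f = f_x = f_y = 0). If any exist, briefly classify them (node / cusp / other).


No singular points in the scanned grid; C is smooth there.

Compute partial derivatives:
  f_x = 6*x - 1.
  f_y = 1.
f_y = 1 is a nonzero constant, so f_y never vanishes: no point (x, y) can satisfy f = f_x = f_y = 0. In particular no (x, y) ∈ {−4, ..., 4}² is singular; the curve is smooth.


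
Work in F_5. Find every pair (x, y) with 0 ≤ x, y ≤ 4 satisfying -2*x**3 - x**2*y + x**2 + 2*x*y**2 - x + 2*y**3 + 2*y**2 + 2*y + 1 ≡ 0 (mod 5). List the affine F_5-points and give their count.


Affine F_5-points: {(1, 4), (4, 0)}; count = 2.

For each of the 25 pairs (x, y) ∈ F_5², evaluate f(x, y) mod 5. Record the zeros.
  x = 0: [0↦1, 1↦2, 2↦4, 3↦4, 4↦4]  zeros at y ∈ ∅
  x = 1: [0↦4, 1↦1, 2↦3, 3↦2, 4↦0]  zeros at y ∈ {4}
  x = 2: [0↦2, 1↦3, 2↦3, 3↦4, 4↦3]  zeros at y ∈ ∅
  x = 3: [0↦3, 1↦1, 2↦2, 3↦3, 4↦1]  zeros at y ∈ ∅
  x = 4: [0↦0, 1↦3, 2↦3, 3↦2, 4↦2]  zeros at y ∈ {0}
Collecting zeros: affine points = {(1, 4), (4, 0)}.
Total count |C(F_5)_aff| = 2.


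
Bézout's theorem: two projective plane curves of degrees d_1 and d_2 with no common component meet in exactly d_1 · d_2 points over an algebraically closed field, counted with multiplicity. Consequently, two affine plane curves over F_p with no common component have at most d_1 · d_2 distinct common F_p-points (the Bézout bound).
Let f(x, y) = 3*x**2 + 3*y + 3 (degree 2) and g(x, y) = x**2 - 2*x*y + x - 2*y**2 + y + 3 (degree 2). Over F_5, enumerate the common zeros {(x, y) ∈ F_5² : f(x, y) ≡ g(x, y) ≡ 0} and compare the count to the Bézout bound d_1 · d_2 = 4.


Common zeros: {(0, 4), (3, 0)}; count = 2; Bézout bound = 4.

deg(f) = 2, deg(g) = 2, so Bézout bound = 4.
Scan x ∈ F_5. For each x, list the y ∈ F_5 with f(x, y) ≡ 0 and those with g(x, y) ≡ 0 (mod 5); the common zeros in that column are the intersection.
  x = 0: f ≡ 0 at y ∈ {4}; g ≡ 0 at y ∈ {4}; common: {4}.
  x = 1: f ≡ 0 at y ∈ {3}; g ≡ 0 at y ∈ {0, 2}; common: ∅.
  x = 2: f ≡ 0 at y ∈ {0}; g ≡ 0 at y ∈ {2, 4}; common: ∅.
  x = 3: f ≡ 0 at y ∈ {0}; g ≡ 0 at y ∈ {0}; common: {0}.
  x = 4: f ≡ 0 at y ∈ {3}; g ≡ 0 at y ∈ ∅; common: ∅.
Collecting: common zeros = {(0, 4), (3, 0)}, so the count is 2.
Comparison with the Bézout bound: 2 ≤ 4 = deg(f)·deg(g), as expected for curves with no common component (the affine F_5-count falls short of the bound because intersections may lie at infinity, over extension fields, or carry multiplicity).


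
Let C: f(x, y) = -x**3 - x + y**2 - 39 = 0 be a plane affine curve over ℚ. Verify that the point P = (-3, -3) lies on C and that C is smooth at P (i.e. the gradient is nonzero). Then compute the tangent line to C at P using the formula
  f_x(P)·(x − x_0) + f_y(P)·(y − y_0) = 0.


Tangent line at P: -28*x - 6*y - 102 = 0.

Step 1: f(-3, -3) = 0, so P lies on C.
Step 2: partial derivatives
  f_x(x, y) = -3*x**2 - 1, f_y(x, y) = 2*y.
  f_x(P) = -28, f_y(P) = -6 (gradient nonzero, so P is smooth).
Step 3: tangent line at P: -28·(x − -3) + -6·(y − -3) = 0.
Expanding: -28*x - 6*y - 102 = 0.


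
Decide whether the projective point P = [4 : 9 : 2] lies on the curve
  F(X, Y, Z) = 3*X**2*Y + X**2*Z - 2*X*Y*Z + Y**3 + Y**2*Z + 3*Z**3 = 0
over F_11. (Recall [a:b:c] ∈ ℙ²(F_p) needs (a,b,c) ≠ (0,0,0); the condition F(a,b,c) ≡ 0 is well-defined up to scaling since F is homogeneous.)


F(4,9,2) ≡ 3 (mod 11); P is NOT on the curve.

Evaluate F(4, 9, 2) term-by-term (mod 11).
  3*X**2*Y ↦ 3·16·9·1 = 432
  X**2*Z ↦ 1·16·1·2 = 32
  -2*X*Y*Z ↦ -2·4·9·2 = -144
  Y**3 ↦ 1·1·729·1 = 729
  Y**2*Z ↦ 1·1·81·2 = 162
  3*Z**3 ↦ 3·1·1·8 = 24
Sum: F(4, 9, 2) = (432) + (32) + (-144) + (729) + (162) + (24) = 1235.
Reducing mod 11: 1235 ≡ 3 (mod 11).
Since F(a, b, c) ≡ 3 ≠ 0 (mod 11), P does NOT lie on the curve.


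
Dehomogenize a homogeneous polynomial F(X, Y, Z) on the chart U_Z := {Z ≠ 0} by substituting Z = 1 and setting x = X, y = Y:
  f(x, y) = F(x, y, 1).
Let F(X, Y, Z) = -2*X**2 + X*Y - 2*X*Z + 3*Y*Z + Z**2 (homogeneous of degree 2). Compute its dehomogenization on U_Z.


f(x, y) = -2*x**2 + x*y - 2*x + 3*y + 1

On U_Z we set Z = 1. Each monomial c·X^i·Y^j·Z^k in F becomes c·x^i·y^j·1^k = c·x^i·y^j.
Substituting Z = 1: F(X, Y, 1) = -2*x**2 + x*y - 2*x + 3*y + 1.
Note: deg(f) ≤ deg(F) = 2; strict inequality happens when F is divisible by Z (lost terms).


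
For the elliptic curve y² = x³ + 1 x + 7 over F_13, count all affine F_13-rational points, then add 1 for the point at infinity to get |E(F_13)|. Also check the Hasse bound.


Affine points = {(1, 3), (1, 10), (2, 2), (2, 11), (4, 6), (4, 7), (9, 2), (9, 11), (10, 4), (10, 9), (11, 6), (11, 7)}; affine count = 12; |E(F_13)| = 13.

Discriminant check: Δ ∝ 4a³ + 27b² = 4·1³ + 27·7² = 4·1 + 27·49 ≡ 1 (mod 13). Nonzero ⇒ E is nonsingular.
For each x ∈ F_13, compute rhs = x³ + 1·x + 7 mod 13, then count y ∈ F_13 with y² ≡ rhs.
  x = 0: rhs = 7, matching y values: none (0 points).
  x = 1: rhs = 9, matching y values: 3, 10 (2 points).
  x = 2: rhs = 4, matching y values: 2, 11 (2 points).
  x = 3: rhs = 11, matching y values: none (0 points).
  x = 4: rhs = 10, matching y values: 6, 7 (2 points).
  x = 5: rhs = 7, matching y values: none (0 points).
  x = 6: rhs = 8, matching y values: none (0 points).
  x = 7: rhs = 6, matching y values: none (0 points).
  x = 8: rhs = 7, matching y values: none (0 points).
  x = 9: rhs = 4, matching y values: 2, 11 (2 points).
  x = 10: rhs = 3, matching y values: 4, 9 (2 points).
  x = 11: rhs = 10, matching y values: 6, 7 (2 points).
  x = 12: rhs = 5, matching y values: none (0 points).
Total affine count: 12.
Full point count |E(F_13)| = 12 + 1 = 13.
Hasse bound: |13 − (13+1)| = |-1| = 1 ≤ 2√13 ≈ 7.2111 ✓.


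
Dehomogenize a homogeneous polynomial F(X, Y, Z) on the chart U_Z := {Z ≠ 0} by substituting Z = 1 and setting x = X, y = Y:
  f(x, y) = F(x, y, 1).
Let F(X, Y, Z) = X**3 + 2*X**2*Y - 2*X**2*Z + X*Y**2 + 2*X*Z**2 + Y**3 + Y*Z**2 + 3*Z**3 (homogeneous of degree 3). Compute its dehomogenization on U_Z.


f(x, y) = x**3 + 2*x**2*y - 2*x**2 + x*y**2 + 2*x + y**3 + y + 3

On U_Z we set Z = 1. Each monomial c·X^i·Y^j·Z^k in F becomes c·x^i·y^j·1^k = c·x^i·y^j.
Substituting Z = 1: F(X, Y, 1) = x**3 + 2*x**2*y - 2*x**2 + x*y**2 + 2*x + y**3 + y + 3.
Note: deg(f) ≤ deg(F) = 3; strict inequality happens when F is divisible by Z (lost terms).


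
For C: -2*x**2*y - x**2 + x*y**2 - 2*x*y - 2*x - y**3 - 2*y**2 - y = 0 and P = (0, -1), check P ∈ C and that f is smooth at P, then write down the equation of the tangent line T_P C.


Tangent line at P: x = 0.

Step 1: f(0, -1) = 0, so P lies on C.
Step 2: partial derivatives
  f_x(x, y) = -4*x*y - 2*x + y**2 - 2*y - 2, f_y(x, y) = -2*x**2 + 2*x*y - 2*x - 3*y**2 - 4*y - 1.
  f_x(P) = 1, f_y(P) = 0 (gradient nonzero, so P is smooth).
Step 3: tangent line at P: 1·(x − 0) + 0·(y − -1) = 0.
Expanding: x = 0.


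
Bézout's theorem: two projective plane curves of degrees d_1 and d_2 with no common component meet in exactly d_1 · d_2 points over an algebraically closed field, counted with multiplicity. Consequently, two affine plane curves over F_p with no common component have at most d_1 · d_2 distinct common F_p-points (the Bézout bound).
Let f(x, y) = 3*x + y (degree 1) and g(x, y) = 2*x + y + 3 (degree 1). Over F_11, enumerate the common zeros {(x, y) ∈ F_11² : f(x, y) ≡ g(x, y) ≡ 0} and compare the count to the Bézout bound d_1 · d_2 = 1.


Common zeros: {(3, 2)}; count = 1; Bézout bound = 1.

deg(f) = 1, deg(g) = 1, so Bézout bound = 1.
Scan x ∈ F_11. For each x, list the y ∈ F_11 with f(x, y) ≡ 0 and those with g(x, y) ≡ 0 (mod 11); the common zeros in that column are the intersection.
  x = 0: f ≡ 0 at y ∈ {0}; g ≡ 0 at y ∈ {8}; common: ∅.
  x = 1: f ≡ 0 at y ∈ {8}; g ≡ 0 at y ∈ {6}; common: ∅.
  x = 2: f ≡ 0 at y ∈ {5}; g ≡ 0 at y ∈ {4}; common: ∅.
  x = 3: f ≡ 0 at y ∈ {2}; g ≡ 0 at y ∈ {2}; common: {2}.
  x = 4: f ≡ 0 at y ∈ {10}; g ≡ 0 at y ∈ {0}; common: ∅.
  x = 5: f ≡ 0 at y ∈ {7}; g ≡ 0 at y ∈ {9}; common: ∅.
  x = 6: f ≡ 0 at y ∈ {4}; g ≡ 0 at y ∈ {7}; common: ∅.
  x = 7: f ≡ 0 at y ∈ {1}; g ≡ 0 at y ∈ {5}; common: ∅.
  x = 8: f ≡ 0 at y ∈ {9}; g ≡ 0 at y ∈ {3}; common: ∅.
  x = 9: f ≡ 0 at y ∈ {6}; g ≡ 0 at y ∈ {1}; common: ∅.
  x = 10: f ≡ 0 at y ∈ {3}; g ≡ 0 at y ∈ {10}; common: ∅.
Collecting: common zeros = {(3, 2)}, so the count is 1.
Comparison with the Bézout bound: 1 ≤ 1 = deg(f)·deg(g), as expected for curves with no common component (the bound is attained).
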